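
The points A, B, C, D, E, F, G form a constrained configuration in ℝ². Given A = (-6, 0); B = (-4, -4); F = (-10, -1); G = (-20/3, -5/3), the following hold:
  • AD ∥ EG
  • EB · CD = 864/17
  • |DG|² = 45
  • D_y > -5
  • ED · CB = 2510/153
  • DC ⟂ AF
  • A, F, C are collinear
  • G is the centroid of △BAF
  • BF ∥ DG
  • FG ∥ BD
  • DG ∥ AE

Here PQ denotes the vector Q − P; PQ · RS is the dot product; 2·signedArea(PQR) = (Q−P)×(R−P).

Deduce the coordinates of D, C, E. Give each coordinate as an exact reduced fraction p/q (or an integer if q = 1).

1. D_x = -2/3  [BF ∥ DG ∩ FG ∥ BD]
2. D_y = -14/3  [BF ∥ DG ∩ FG ∥ BD]
   → D = (-2/3, -14/3)
3. C_x = -106/51  [A, F, C are collinear ∩ DC ⟂ AF]
4. C_y = 50/51  [A, F, C are collinear ∩ DC ⟂ AF]
   → C = (-106/51, 50/51)
5. E_x = -12  [AD ∥ EG ∩ DG ∥ AE]
6. E_y = 3  [AD ∥ EG ∩ DG ∥ AE]
   → E = (-12, 3)

C = (-106/51, 50/51)
D = (-2/3, -14/3)
E = (-12, 3)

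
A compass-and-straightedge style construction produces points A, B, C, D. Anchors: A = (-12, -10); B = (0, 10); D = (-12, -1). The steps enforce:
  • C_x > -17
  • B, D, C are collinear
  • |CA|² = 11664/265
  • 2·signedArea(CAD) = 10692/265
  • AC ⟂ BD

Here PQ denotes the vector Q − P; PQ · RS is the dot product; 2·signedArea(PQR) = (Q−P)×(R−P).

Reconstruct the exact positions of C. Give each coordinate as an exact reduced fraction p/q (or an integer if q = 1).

C = (-4368/265, -1354/265)

1. C_x = -4368/265  [B, D, C are collinear ∩ AC ⟂ BD]
2. C_y = -1354/265  [B, D, C are collinear ∩ AC ⟂ BD]
   → C = (-4368/265, -1354/265)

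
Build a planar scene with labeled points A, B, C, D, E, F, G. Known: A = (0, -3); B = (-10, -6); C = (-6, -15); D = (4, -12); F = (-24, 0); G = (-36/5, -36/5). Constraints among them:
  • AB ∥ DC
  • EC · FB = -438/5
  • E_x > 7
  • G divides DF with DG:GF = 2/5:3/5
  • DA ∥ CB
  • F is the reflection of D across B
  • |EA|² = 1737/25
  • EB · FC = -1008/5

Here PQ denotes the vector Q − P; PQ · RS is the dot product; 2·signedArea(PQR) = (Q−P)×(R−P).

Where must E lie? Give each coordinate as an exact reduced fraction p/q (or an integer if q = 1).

E = (36/5, 6/5)

1. E_x = 36/5  [EC · FB = -438/5 ∩ EB · FC = -1008/5]
2. E_y = 6/5  [EC · FB = -438/5 ∩ EB · FC = -1008/5]
   → E = (36/5, 6/5)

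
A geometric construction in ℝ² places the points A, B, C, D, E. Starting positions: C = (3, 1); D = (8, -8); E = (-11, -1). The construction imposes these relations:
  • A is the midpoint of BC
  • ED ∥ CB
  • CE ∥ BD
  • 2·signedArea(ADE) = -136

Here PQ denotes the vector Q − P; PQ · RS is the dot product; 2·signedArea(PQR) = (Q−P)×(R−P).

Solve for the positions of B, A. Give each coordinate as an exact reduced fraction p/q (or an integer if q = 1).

1. B_x = 22  [CE ∥ BD ∩ ED ∥ CB]
2. B_y = -6  [CE ∥ BD ∩ ED ∥ CB]
   → B = (22, -6)
3. A_x = 25/2  [A is the midpoint of BC]
4. A_y = -5/2  [A is the midpoint of BC]
   → A = (25/2, -5/2)

A = (25/2, -5/2)
B = (22, -6)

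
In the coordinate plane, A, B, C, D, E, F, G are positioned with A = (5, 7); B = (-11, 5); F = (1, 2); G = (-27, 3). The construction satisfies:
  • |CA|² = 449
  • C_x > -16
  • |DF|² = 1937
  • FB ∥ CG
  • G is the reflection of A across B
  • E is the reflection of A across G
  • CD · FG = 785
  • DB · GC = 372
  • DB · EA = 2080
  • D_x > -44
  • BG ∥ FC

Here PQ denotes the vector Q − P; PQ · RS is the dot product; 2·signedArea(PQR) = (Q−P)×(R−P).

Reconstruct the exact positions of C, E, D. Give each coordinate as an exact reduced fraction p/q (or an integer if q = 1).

C = (-15, 0)
D = (-43, 1)
E = (-59, -1)

1. C_x = -15  [FB ∥ CG ∩ BG ∥ FC]
2. C_y = 0  [FB ∥ CG ∩ BG ∥ FC]
   → C = (-15, 0)
3. E_x = -59  [E is the reflection of A across G]
4. E_y = -1  [E is the reflection of A across G]
   → E = (-59, -1)
5. D_x = -43  [DB · GC = 372 ∩ DB · EA = 2080]
6. D_y = 1  [DB · GC = 372 ∩ DB · EA = 2080]
   → D = (-43, 1)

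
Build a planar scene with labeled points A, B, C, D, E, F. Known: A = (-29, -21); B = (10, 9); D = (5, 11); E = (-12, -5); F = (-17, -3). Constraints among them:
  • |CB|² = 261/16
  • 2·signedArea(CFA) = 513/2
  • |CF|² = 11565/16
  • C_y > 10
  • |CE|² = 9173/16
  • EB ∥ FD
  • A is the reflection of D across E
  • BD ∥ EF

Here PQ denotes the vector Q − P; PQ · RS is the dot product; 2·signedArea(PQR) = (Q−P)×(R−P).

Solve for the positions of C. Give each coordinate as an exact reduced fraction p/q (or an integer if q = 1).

C = (25/4, 21/2)

1. C_x = 25/4  [line 18·x + -12·y + 27/2 = 0 ∩ |CF|² = 11565/16]
2. C_y = 21/2  [line 18·x + -12·y + 27/2 = 0 ∩ |CF|² = 11565/16]
   → C = (25/4, 21/2)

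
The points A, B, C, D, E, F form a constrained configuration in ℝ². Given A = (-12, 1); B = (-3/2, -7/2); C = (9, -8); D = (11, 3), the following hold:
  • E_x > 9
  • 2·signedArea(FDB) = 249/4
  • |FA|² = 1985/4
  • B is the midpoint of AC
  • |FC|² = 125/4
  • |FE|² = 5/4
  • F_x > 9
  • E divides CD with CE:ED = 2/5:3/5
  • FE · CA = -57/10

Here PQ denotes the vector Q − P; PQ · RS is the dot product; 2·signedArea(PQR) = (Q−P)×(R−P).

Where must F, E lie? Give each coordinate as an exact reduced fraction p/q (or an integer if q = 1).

1. F_x = 10  [line 13/2·x + -25/2·y + -385/4 = 0 ∩ |FA|² = 1985/4]
2. F_y = -5/2  [line 13/2·x + -25/2·y + -385/4 = 0 ∩ |FA|² = 1985/4]
   → F = (10, -5/2)
3. E_x = 49/5  [E divides CD with CE:ED = 2/5:3/5]
4. E_y = -18/5  [E divides CD with CE:ED = 2/5:3/5]
   → E = (49/5, -18/5)

E = (49/5, -18/5)
F = (10, -5/2)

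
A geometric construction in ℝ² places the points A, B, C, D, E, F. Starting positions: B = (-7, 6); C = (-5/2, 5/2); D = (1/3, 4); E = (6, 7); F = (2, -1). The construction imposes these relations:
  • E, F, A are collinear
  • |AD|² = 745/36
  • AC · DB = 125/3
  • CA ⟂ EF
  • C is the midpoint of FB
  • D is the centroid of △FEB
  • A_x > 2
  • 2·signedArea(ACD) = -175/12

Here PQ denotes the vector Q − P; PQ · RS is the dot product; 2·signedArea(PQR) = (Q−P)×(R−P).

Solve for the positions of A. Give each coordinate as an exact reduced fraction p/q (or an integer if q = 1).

1. A_x = 5/2  [E, F, A are collinear ∩ CA ⟂ EF]
2. A_y = 0  [E, F, A are collinear ∩ CA ⟂ EF]
   → A = (5/2, 0)

A = (5/2, 0)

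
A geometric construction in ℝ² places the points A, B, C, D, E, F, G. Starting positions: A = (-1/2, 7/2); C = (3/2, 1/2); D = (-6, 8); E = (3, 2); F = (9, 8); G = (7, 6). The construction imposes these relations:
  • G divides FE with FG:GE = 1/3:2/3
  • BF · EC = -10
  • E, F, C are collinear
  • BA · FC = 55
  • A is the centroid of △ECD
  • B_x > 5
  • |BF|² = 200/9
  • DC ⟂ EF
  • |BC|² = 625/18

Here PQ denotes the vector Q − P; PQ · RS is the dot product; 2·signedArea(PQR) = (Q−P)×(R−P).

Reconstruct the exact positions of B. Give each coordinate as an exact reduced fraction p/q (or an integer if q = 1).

B = (17/3, 14/3)

1. B_x = 17/3  [line 3/2·x + 3/2·y + -31/2 = 0 ∩ |BF|² = 200/9]
2. B_y = 14/3  [line 3/2·x + 3/2·y + -31/2 = 0 ∩ |BF|² = 200/9]
   → B = (17/3, 14/3)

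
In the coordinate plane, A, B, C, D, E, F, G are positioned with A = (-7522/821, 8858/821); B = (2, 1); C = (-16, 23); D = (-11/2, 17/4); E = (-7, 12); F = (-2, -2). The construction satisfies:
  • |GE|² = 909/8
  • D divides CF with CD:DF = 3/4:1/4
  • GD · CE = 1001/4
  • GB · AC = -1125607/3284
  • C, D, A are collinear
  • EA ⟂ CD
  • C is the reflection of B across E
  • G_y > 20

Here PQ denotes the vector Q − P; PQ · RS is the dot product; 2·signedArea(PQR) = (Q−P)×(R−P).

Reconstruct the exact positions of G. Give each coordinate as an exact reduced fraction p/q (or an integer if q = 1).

1. G_x = -55/4  [GD · CE = 1001/4 ∩ GB · AC = -1125607/3284]
2. G_y = 81/4  [GD · CE = 1001/4 ∩ GB · AC = -1125607/3284]
   → G = (-55/4, 81/4)

G = (-55/4, 81/4)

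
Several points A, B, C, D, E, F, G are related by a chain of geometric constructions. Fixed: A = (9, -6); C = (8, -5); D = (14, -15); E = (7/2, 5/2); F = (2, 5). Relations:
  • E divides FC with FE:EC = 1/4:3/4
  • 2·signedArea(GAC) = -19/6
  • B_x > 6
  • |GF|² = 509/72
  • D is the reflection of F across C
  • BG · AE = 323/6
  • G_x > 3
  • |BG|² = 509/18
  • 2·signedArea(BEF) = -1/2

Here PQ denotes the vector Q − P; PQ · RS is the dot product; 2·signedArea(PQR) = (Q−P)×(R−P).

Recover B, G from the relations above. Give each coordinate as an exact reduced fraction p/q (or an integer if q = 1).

1. G_x = 41/12  [line -1·x + -1·y + 37/6 = 0 ∩ |GF|² = 509/72]
2. G_y = 11/4  [line -1·x + -1·y + 37/6 = 0 ∩ |GF|² = 509/72]
   → G = (41/12, 11/4)
3. B_x = 25/4  [2·signedArea(BEF) = -1/2 ∩ BG · AE = 323/6]
4. B_y = -7/4  [2·signedArea(BEF) = -1/2 ∩ BG · AE = 323/6]
   → B = (25/4, -7/4)

B = (25/4, -7/4)
G = (41/12, 11/4)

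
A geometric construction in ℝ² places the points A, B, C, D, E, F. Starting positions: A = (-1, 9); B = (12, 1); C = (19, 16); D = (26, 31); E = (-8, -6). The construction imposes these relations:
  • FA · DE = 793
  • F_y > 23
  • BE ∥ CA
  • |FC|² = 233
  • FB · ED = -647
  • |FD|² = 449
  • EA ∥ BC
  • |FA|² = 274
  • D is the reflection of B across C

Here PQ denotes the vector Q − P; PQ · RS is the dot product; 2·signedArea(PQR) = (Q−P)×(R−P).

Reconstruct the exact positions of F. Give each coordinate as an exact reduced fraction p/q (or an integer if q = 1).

1. F_x = 6  [line -34·x + -37·y + 1092 = 0 ∩ |FD|² = 449]
2. F_y = 24  [line -34·x + -37·y + 1092 = 0 ∩ |FD|² = 449]
   → F = (6, 24)

F = (6, 24)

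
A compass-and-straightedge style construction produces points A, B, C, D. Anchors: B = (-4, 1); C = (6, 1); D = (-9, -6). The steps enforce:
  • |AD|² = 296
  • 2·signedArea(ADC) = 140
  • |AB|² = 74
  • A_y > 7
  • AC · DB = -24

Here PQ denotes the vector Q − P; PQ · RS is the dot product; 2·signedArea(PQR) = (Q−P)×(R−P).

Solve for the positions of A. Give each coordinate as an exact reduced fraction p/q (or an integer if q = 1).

A = (1, 8)

1. A_x = 1  [AC · DB = -24 ∩ 2·signedArea(ADC) = 140]
2. A_y = 8  [AC · DB = -24 ∩ 2·signedArea(ADC) = 140]
   → A = (1, 8)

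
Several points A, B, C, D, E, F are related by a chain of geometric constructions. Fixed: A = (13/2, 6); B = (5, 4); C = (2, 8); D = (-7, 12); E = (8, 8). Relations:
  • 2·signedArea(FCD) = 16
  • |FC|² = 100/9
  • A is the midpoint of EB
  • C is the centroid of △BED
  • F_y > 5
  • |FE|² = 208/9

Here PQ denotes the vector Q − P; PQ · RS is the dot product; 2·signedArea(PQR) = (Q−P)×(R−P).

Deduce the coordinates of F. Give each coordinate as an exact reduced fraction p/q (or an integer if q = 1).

F = (4, 16/3)

1. F_x = 4  [line -4·x + -9·y + 64 = 0 ∩ |FE|² = 208/9]
2. F_y = 16/3  [line -4·x + -9·y + 64 = 0 ∩ |FE|² = 208/9]
   → F = (4, 16/3)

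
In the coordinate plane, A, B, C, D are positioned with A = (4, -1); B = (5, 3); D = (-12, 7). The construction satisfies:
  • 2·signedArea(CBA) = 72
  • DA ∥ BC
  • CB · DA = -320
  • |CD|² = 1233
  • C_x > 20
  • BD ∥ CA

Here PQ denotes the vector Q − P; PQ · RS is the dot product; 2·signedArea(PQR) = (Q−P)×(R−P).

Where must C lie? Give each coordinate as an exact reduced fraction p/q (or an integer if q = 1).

1. C_x = 21  [BD ∥ CA ∩ DA ∥ BC]
2. C_y = -5  [BD ∥ CA ∩ DA ∥ BC]
   → C = (21, -5)

C = (21, -5)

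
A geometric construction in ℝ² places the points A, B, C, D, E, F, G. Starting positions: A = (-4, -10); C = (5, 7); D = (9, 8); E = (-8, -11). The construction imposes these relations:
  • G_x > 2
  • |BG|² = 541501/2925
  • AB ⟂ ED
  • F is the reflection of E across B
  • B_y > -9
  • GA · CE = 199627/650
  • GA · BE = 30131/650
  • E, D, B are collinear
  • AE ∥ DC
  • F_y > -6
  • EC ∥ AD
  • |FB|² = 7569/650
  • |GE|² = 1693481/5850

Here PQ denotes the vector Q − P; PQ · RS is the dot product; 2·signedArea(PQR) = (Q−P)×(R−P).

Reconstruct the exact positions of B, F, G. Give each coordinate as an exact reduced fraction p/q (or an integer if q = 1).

B = (-3721/650, -5497/650)
F = (-1121/325, -1922/325)
G = (1793/650, 4253/1950)

1. B_x = -3721/650  [E, D, B are collinear ∩ AB ⟂ ED]
2. B_y = -5497/650  [E, D, B are collinear ∩ AB ⟂ ED]
   → B = (-3721/650, -5497/650)
3. F_x = -1121/325  [F is the reflection of E across B]
4. F_y = -1922/325  [F is the reflection of E across B]
   → F = (-1121/325, -1922/325)
5. G_x = 1793/650  [GA · BE = 30131/650 ∩ GA · CE = 199627/650]
6. G_y = 4253/1950  [GA · BE = 30131/650 ∩ GA · CE = 199627/650]
   → G = (1793/650, 4253/1950)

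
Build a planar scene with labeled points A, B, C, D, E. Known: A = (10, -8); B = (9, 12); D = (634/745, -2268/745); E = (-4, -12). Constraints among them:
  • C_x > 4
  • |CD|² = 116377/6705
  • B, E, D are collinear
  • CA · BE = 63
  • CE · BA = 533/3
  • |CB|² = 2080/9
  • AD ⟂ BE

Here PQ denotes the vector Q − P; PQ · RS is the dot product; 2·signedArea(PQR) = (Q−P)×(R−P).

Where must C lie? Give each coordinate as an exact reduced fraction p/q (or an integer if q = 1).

1. C_x = 5  [CE · BA = 533/3 ∩ CA · BE = 63]
2. C_y = -8/3  [CE · BA = 533/3 ∩ CA · BE = 63]
   → C = (5, -8/3)

C = (5, -8/3)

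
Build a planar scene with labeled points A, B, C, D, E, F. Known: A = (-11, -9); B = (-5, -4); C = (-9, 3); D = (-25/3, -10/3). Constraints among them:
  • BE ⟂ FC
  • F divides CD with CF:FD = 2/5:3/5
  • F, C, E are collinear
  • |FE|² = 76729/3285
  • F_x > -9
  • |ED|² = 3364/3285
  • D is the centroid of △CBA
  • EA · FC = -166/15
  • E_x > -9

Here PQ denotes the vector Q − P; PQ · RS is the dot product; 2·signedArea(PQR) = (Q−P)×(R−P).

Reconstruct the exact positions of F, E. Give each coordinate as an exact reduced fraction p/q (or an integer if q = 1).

E = (-3003/365, -1584/365)
F = (-131/15, 7/15)

1. F_x = -131/15  [F divides CD with CF:FD = 2/5:3/5]
2. F_y = 7/15  [F divides CD with CF:FD = 2/5:3/5]
   → F = (-131/15, 7/15)
3. E_x = -3003/365  [F, C, E are collinear ∩ BE ⟂ FC]
4. E_y = -1584/365  [F, C, E are collinear ∩ BE ⟂ FC]
   → E = (-3003/365, -1584/365)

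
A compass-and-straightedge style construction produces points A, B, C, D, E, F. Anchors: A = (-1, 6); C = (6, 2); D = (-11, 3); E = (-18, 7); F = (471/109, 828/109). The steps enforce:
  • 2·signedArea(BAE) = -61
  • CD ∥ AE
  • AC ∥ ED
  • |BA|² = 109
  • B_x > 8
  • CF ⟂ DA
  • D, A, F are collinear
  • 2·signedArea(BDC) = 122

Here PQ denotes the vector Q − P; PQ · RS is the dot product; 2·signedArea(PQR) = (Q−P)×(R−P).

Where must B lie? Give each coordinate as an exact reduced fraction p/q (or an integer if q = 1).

B = (9, 9)

1. B_x = 9  [line 1·x + 17·y + -162 = 0 ∩ |BA|² = 109]
2. B_y = 9  [line 1·x + 17·y + -162 = 0 ∩ |BA|² = 109]
   → B = (9, 9)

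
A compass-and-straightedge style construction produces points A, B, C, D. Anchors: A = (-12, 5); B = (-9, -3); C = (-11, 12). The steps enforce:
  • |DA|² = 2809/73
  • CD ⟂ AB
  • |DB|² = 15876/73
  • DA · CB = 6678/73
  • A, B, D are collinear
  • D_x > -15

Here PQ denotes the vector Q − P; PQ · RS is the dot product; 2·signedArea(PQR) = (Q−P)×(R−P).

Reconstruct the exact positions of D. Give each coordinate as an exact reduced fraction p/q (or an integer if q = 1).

D = (-1035/73, 789/73)

1. D_x = -1035/73  [A, B, D are collinear ∩ CD ⟂ AB]
2. D_y = 789/73  [A, B, D are collinear ∩ CD ⟂ AB]
   → D = (-1035/73, 789/73)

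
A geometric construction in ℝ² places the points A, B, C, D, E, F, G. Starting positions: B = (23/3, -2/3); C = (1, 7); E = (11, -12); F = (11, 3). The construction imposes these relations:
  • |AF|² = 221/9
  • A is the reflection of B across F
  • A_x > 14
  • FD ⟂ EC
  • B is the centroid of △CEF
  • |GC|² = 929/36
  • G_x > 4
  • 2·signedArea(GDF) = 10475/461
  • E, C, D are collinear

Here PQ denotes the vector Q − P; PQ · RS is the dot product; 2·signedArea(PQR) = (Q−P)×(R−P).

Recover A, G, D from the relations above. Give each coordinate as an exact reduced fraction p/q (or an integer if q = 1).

A = (43/3, 20/3)
D = (2221/461, -117/461)
G = (13/3, 19/6)

1. A_x = 43/3  [A is the reflection of B across F]
2. A_y = 20/3  [A is the reflection of B across F]
   → A = (43/3, 20/3)
3. D_x = 2221/461  [E, C, D are collinear ∩ FD ⟂ EC]
4. D_y = -117/461  [E, C, D are collinear ∩ FD ⟂ EC]
   → D = (2221/461, -117/461)
5. G_x = 13/3  [line -1500/461·x + 2850/461·y + -2525/461 = 0 ∩ |GC|² = 929/36]
6. G_y = 19/6  [line -1500/461·x + 2850/461·y + -2525/461 = 0 ∩ |GC|² = 929/36]
   → G = (13/3, 19/6)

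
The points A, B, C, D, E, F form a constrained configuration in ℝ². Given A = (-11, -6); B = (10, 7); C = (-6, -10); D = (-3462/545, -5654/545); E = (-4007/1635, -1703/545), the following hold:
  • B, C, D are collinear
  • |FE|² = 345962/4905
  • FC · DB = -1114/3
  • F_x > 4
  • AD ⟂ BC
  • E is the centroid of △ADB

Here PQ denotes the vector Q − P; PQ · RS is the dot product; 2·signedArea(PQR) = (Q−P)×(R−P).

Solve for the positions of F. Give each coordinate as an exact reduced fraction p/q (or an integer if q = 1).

F = (14/3, 4/3)

1. F_x = 14/3  [line -8912/545·x + -9469/545·y + 162644/1635 = 0 ∩ |FE|² = 345962/4905]
2. F_y = 4/3  [line -8912/545·x + -9469/545·y + 162644/1635 = 0 ∩ |FE|² = 345962/4905]
   → F = (14/3, 4/3)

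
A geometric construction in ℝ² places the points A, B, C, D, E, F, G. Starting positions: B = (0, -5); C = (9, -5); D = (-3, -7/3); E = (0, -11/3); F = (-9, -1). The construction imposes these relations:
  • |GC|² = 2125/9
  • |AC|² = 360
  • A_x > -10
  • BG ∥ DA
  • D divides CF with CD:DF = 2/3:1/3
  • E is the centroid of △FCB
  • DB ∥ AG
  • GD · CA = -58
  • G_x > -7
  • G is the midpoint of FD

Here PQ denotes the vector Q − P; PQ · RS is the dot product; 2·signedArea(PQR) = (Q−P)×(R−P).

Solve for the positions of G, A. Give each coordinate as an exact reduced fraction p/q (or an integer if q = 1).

A = (-9, 1)
G = (-6, -5/3)

1. G_x = -6  [G is the midpoint of FD]
2. G_y = -5/3  [G is the midpoint of FD]
   → G = (-6, -5/3)
3. A_x = -9  [DB ∥ AG ∩ BG ∥ DA]
4. A_y = 1  [DB ∥ AG ∩ BG ∥ DA]
   → A = (-9, 1)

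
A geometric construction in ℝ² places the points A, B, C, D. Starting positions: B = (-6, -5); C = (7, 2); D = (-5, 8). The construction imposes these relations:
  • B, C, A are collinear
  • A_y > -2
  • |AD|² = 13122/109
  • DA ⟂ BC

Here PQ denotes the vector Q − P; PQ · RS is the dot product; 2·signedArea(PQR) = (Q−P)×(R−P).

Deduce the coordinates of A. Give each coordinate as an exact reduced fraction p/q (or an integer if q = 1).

A = (22/109, -181/109)

1. A_x = 22/109  [B, C, A are collinear ∩ DA ⟂ BC]
2. A_y = -181/109  [B, C, A are collinear ∩ DA ⟂ BC]
   → A = (22/109, -181/109)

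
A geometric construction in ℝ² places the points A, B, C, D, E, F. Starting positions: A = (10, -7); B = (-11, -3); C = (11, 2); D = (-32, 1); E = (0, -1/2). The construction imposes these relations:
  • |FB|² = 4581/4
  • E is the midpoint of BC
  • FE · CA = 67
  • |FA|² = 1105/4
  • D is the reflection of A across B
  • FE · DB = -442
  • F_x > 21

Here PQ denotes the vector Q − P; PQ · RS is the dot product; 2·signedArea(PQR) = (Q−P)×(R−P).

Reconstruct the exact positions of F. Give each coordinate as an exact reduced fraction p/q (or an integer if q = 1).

F = (22, 9/2)

1. F_x = 22  [FE · DB = -442 ∩ FE · CA = 67]
2. F_y = 9/2  [FE · DB = -442 ∩ FE · CA = 67]
   → F = (22, 9/2)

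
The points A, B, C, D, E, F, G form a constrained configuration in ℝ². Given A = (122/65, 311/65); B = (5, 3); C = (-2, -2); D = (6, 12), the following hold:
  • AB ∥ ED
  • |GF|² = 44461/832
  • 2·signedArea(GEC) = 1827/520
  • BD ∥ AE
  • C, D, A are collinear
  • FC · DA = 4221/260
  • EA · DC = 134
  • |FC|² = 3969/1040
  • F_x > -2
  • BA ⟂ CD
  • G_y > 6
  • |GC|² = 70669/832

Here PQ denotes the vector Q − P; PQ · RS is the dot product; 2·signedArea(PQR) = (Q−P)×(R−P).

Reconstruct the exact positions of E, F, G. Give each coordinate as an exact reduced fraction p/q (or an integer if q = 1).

E = (187/65, 896/65)
F = (-67/65, -79/260)
G = (12/13, 701/104)

1. E_x = 187/65  [AB ∥ ED ∩ BD ∥ AE]
2. E_y = 896/65  [AB ∥ ED ∩ BD ∥ AE]
   → E = (187/65, 896/65)
3. F_x = -67/65  [line 268/65·x + 469/65·y + 335/52 = 0 ∩ |FC|² = 3969/1040]
4. F_y = -79/260  [line 268/65·x + 469/65·y + 335/52 = 0 ∩ |FC|² = 3969/1040]
   → F = (-67/65, -79/260)
5. G_x = 12/13  [line 1026/65·x + -317/65·y + 9517/520 = 0 ∩ |GC|² = 70669/832]
6. G_y = 701/104  [line 1026/65·x + -317/65·y + 9517/520 = 0 ∩ |GC|² = 70669/832]
   → G = (12/13, 701/104)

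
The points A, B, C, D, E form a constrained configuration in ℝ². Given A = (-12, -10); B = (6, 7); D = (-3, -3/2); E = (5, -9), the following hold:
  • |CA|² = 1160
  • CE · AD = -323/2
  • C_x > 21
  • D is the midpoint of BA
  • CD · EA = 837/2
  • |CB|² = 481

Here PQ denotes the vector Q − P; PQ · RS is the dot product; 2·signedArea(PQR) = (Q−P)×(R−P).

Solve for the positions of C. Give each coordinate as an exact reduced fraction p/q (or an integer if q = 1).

1. C_x = 22  [CE · AD = -323/2 ∩ CD · EA = 837/2]
2. C_y = -8  [CE · AD = -323/2 ∩ CD · EA = 837/2]
   → C = (22, -8)

C = (22, -8)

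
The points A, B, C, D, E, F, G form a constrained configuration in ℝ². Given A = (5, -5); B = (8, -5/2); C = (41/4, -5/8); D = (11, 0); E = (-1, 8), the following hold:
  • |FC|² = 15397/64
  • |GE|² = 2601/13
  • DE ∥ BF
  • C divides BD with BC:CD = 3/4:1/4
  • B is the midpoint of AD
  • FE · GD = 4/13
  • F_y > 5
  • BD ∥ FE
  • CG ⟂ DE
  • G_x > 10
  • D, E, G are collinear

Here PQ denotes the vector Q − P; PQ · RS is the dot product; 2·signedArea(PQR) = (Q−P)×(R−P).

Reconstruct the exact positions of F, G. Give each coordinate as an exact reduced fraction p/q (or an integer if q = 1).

F = (-4, 11/2)
G = (140/13, 2/13)

1. F_x = -4  [BD ∥ FE ∩ DE ∥ BF]
2. F_y = 11/2  [BD ∥ FE ∩ DE ∥ BF]
   → F = (-4, 11/2)
3. G_x = 140/13  [D, E, G are collinear ∩ CG ⟂ DE]
4. G_y = 2/13  [D, E, G are collinear ∩ CG ⟂ DE]
   → G = (140/13, 2/13)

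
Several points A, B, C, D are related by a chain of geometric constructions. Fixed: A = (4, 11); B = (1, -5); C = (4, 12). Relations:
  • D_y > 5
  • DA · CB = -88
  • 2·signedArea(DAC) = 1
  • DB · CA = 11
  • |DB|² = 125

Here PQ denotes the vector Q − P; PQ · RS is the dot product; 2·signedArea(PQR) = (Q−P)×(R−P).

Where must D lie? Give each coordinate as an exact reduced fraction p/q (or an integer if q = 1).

D = (3, 6)

1. D_x = 3  [DA · CB = -88 ∩ 2·signedArea(DAC) = 1]
2. D_y = 6  [DA · CB = -88 ∩ 2·signedArea(DAC) = 1]
   → D = (3, 6)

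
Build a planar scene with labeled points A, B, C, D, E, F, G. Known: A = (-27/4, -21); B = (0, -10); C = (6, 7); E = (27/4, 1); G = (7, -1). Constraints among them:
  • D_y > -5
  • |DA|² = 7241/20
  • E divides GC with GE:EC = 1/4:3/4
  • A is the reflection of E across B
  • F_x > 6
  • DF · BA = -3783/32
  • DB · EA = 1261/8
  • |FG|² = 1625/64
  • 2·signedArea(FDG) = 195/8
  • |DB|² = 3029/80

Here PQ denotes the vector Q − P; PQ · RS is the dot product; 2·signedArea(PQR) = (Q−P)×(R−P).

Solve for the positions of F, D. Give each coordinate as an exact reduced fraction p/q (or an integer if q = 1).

D = (51/20, -22/5)
F = (51/8, 4)

1. D_x = 51/20  [line 27/2·x + 22·y + 499/8 = 0 ∩ |DB|² = 3029/80]
2. D_y = -22/5  [line 27/2·x + 22·y + 499/8 = 0 ∩ |DB|² = 3029/80]
   → D = (51/20, -22/5)
3. F_x = 51/8  [2·signedArea(FDG) = 195/8 ∩ DF · BA = -3783/32]
4. F_y = 4  [2·signedArea(FDG) = 195/8 ∩ DF · BA = -3783/32]
   → F = (51/8, 4)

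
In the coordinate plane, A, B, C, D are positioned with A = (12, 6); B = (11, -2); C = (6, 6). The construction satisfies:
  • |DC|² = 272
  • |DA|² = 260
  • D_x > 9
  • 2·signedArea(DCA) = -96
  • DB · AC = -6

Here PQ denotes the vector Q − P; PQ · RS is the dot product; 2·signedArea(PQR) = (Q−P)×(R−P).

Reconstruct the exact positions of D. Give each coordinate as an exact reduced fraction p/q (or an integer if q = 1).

1. D_x = 10  [DB · AC = -6 ∩ 2·signedArea(DCA) = -96]
2. D_y = -10  [DB · AC = -6 ∩ 2·signedArea(DCA) = -96]
   → D = (10, -10)

D = (10, -10)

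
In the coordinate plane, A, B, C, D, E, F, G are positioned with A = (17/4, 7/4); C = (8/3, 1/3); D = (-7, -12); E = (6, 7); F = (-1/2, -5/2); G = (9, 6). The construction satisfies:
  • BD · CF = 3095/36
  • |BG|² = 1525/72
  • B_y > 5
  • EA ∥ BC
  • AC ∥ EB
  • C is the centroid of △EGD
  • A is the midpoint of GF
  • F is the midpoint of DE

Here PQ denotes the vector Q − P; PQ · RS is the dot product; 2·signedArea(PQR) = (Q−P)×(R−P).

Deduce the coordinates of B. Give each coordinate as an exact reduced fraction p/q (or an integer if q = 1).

B = (53/12, 67/12)

1. B_x = 53/12  [EA ∥ BC ∩ AC ∥ EB]
2. B_y = 67/12  [EA ∥ BC ∩ AC ∥ EB]
   → B = (53/12, 67/12)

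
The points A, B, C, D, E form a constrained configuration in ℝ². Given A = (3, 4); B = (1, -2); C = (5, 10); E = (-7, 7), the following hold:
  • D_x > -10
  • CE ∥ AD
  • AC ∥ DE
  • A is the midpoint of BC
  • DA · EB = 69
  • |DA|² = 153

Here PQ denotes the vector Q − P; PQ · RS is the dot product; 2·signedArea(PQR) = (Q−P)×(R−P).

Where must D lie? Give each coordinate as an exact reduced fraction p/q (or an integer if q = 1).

D = (-9, 1)

1. D_x = -9  [AC ∥ DE ∩ CE ∥ AD]
2. D_y = 1  [AC ∥ DE ∩ CE ∥ AD]
   → D = (-9, 1)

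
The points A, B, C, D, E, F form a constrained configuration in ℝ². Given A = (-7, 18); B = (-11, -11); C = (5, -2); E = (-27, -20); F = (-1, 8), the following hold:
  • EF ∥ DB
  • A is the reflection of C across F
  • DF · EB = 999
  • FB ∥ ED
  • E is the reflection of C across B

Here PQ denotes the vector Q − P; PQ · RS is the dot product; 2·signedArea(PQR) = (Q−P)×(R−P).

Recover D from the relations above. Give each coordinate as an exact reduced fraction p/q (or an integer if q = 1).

D = (-37, -39)

1. D_x = -37  [EF ∥ DB ∩ FB ∥ ED]
2. D_y = -39  [EF ∥ DB ∩ FB ∥ ED]
   → D = (-37, -39)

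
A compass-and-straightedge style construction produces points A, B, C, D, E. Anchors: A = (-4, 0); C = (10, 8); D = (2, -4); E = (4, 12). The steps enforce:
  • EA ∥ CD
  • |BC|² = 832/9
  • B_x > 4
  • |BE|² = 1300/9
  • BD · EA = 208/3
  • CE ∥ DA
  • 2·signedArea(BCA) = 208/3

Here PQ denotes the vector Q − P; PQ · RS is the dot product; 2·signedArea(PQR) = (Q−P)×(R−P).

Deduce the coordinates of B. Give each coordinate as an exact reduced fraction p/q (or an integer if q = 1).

1. B_x = 14/3  [BD · EA = 208/3 ∩ 2·signedArea(BCA) = 208/3]
2. B_y = 0  [BD · EA = 208/3 ∩ 2·signedArea(BCA) = 208/3]
   → B = (14/3, 0)

B = (14/3, 0)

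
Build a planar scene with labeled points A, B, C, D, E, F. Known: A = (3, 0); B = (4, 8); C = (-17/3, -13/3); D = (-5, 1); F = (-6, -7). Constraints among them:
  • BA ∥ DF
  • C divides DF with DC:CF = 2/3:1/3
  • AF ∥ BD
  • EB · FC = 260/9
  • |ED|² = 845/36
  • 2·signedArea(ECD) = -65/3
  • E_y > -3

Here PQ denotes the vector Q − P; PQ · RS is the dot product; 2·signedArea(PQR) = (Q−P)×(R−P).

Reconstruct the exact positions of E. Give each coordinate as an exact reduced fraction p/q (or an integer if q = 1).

1. E_x = -4/3  [2·signedArea(ECD) = -65/3 ∩ EB · FC = 260/9]
2. E_y = -13/6  [2·signedArea(ECD) = -65/3 ∩ EB · FC = 260/9]
   → E = (-4/3, -13/6)

E = (-4/3, -13/6)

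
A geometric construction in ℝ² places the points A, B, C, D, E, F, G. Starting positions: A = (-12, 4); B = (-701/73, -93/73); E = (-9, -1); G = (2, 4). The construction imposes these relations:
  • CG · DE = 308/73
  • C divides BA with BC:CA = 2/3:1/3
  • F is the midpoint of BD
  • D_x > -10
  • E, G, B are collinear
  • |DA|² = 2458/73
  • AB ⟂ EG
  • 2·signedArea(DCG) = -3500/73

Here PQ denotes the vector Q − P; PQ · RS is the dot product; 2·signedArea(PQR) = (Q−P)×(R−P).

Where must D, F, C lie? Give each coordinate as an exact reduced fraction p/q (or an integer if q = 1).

C = (-2453/219, 491/219)
D = (-679/73, -83/73)
F = (-690/73, -88/73)

1. C_x = -2453/219  [C divides BA with BC:CA = 2/3:1/3]
2. C_y = 491/219  [C divides BA with BC:CA = 2/3:1/3]
   → C = (-2453/219, 491/219)
3. D_x = -679/73  [2·signedArea(DCG) = -3500/73 ∩ CG · DE = 308/73]
4. D_y = -83/73  [2·signedArea(DCG) = -3500/73 ∩ CG · DE = 308/73]
   → D = (-679/73, -83/73)
5. F_x = -690/73  [F is the midpoint of BD]
6. F_y = -88/73  [F is the midpoint of BD]
   → F = (-690/73, -88/73)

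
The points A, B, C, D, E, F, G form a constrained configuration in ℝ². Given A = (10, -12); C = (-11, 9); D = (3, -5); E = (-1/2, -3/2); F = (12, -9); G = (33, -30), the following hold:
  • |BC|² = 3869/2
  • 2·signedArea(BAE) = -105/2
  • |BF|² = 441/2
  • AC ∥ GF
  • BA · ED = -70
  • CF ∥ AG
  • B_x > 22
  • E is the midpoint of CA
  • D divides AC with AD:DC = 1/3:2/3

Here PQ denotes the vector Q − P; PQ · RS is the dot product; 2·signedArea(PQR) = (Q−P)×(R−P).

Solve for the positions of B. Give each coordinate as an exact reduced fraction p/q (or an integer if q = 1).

1. B_x = 45/2  [2·signedArea(BAE) = -105/2 ∩ BA · ED = -70]
2. B_y = -39/2  [2·signedArea(BAE) = -105/2 ∩ BA · ED = -70]
   → B = (45/2, -39/2)

B = (45/2, -39/2)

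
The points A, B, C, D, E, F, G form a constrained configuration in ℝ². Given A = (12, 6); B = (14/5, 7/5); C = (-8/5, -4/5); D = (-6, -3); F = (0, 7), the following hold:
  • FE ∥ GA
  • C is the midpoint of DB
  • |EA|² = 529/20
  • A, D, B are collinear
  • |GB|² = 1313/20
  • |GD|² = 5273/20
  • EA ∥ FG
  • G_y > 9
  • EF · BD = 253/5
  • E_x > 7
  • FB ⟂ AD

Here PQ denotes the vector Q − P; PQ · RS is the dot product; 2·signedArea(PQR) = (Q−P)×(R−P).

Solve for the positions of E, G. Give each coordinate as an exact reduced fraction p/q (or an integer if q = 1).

E = (37/5, 37/10)
G = (23/5, 93/10)

1. E_x = 37/5  [line 44/5·x + 22/5·y + -407/5 = 0 ∩ |EA|² = 529/20]
2. E_y = 37/10  [line 44/5·x + 22/5·y + -407/5 = 0 ∩ |EA|² = 529/20]
   → E = (37/5, 37/10)
3. G_x = 23/5  [FE ∥ GA ∩ EA ∥ FG]
4. G_y = 93/10  [FE ∥ GA ∩ EA ∥ FG]
   → G = (23/5, 93/10)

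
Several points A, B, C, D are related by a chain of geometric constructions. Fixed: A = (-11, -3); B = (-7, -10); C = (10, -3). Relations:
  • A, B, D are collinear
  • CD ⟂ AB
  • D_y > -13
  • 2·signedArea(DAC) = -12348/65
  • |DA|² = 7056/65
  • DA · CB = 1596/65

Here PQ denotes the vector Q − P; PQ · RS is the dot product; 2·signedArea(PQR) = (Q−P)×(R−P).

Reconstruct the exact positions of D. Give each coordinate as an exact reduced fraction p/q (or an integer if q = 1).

1. D_x = -379/65  [A, B, D are collinear ∩ CD ⟂ AB]
2. D_y = -783/65  [A, B, D are collinear ∩ CD ⟂ AB]
   → D = (-379/65, -783/65)

D = (-379/65, -783/65)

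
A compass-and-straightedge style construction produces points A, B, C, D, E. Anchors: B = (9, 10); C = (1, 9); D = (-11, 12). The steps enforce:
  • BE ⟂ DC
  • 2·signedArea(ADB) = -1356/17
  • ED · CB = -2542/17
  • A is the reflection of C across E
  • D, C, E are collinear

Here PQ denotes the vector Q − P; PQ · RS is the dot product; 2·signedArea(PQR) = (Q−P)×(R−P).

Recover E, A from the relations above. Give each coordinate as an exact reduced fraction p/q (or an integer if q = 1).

1. E_x = 141/17  [D, C, E are collinear ∩ BE ⟂ DC]
2. E_y = 122/17  [D, C, E are collinear ∩ BE ⟂ DC]
   → E = (141/17, 122/17)
3. A_x = 265/17  [A is the reflection of C across E]
4. A_y = 91/17  [A is the reflection of C across E]
   → A = (265/17, 91/17)

A = (265/17, 91/17)
E = (141/17, 122/17)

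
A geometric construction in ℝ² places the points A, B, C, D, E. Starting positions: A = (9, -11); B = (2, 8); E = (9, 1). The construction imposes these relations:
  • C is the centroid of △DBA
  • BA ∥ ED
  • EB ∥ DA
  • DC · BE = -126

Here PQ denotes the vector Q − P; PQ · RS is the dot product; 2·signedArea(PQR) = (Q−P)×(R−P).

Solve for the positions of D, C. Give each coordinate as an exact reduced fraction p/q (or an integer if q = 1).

1. D_x = 16  [EB ∥ DA ∩ BA ∥ ED]
2. D_y = -18  [EB ∥ DA ∩ BA ∥ ED]
   → D = (16, -18)
3. C_x = 9  [C is the centroid of △DBA]
4. C_y = -7  [C is the centroid of △DBA]
   → C = (9, -7)

C = (9, -7)
D = (16, -18)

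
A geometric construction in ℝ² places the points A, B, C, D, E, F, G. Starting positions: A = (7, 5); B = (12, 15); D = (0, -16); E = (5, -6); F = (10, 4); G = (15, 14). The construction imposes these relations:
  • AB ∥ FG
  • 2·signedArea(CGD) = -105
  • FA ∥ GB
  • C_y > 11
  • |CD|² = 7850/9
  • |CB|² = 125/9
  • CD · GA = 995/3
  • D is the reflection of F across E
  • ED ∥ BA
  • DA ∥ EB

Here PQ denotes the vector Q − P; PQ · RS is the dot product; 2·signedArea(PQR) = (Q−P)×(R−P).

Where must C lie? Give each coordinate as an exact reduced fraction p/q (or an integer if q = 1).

1. C_x = 31/3  [2·signedArea(CGD) = -105 ∩ CD · GA = 995/3]
2. C_y = 35/3  [2·signedArea(CGD) = -105 ∩ CD · GA = 995/3]
   → C = (31/3, 35/3)

C = (31/3, 35/3)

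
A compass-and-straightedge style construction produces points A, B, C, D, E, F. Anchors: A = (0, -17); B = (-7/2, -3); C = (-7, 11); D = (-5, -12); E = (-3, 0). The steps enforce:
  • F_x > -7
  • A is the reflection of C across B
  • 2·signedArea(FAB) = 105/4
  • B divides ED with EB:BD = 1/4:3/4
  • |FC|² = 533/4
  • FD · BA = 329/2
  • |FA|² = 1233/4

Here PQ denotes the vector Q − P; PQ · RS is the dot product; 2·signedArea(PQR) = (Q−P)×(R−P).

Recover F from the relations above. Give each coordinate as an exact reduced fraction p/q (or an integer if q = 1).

1. F_x = -6  [2·signedArea(FAB) = 105/4 ∩ FD · BA = 329/2]
2. F_y = -1/2  [2·signedArea(FAB) = 105/4 ∩ FD · BA = 329/2]
   → F = (-6, -1/2)

F = (-6, -1/2)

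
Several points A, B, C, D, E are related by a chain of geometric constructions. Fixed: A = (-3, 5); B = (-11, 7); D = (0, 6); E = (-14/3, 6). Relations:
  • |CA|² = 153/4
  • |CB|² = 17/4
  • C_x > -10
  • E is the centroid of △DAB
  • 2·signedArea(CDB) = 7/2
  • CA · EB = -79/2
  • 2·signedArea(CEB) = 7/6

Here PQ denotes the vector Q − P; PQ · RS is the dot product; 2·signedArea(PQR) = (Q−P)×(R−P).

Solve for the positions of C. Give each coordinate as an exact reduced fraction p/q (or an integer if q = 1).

C = (-9, 13/2)

1. C_x = -9  [2·signedArea(CDB) = 7/2 ∩ 2·signedArea(CEB) = 7/6]
2. C_y = 13/2  [2·signedArea(CDB) = 7/2 ∩ 2·signedArea(CEB) = 7/6]
   → C = (-9, 13/2)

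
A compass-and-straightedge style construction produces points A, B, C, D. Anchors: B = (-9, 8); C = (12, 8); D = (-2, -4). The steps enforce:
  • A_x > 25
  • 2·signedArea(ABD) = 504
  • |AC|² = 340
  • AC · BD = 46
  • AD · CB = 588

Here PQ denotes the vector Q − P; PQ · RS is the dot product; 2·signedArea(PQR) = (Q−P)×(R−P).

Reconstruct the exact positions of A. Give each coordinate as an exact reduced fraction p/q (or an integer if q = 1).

1. A_x = 26  [2·signedArea(ABD) = 504 ∩ AD · CB = 588]
2. A_y = 20  [2·signedArea(ABD) = 504 ∩ AD · CB = 588]
   → A = (26, 20)

A = (26, 20)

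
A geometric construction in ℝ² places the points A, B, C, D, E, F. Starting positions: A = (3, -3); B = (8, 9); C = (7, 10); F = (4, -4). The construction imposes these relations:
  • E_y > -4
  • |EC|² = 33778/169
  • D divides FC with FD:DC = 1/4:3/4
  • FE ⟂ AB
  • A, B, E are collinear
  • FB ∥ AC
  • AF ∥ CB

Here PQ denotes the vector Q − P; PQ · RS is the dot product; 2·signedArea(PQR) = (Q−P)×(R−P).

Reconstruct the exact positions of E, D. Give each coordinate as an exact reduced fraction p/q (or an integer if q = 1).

1. E_x = 472/169  [A, B, E are collinear ∩ FE ⟂ AB]
2. E_y = -591/169  [A, B, E are collinear ∩ FE ⟂ AB]
   → E = (472/169, -591/169)
3. D_x = 19/4  [D divides FC with FD:DC = 1/4:3/4]
4. D_y = -1/2  [D divides FC with FD:DC = 1/4:3/4]
   → D = (19/4, -1/2)

D = (19/4, -1/2)
E = (472/169, -591/169)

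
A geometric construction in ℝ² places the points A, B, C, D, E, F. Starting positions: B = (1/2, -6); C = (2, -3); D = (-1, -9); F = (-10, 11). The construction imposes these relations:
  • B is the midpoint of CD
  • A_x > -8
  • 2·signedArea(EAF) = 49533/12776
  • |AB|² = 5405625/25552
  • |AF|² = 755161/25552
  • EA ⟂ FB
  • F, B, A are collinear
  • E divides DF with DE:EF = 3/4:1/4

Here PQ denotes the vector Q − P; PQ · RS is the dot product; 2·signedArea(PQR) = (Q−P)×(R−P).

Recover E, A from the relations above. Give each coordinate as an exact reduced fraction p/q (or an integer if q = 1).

1. E_x = -31/4  [E divides DF with DE:EF = 3/4:1/4]
2. E_y = 6  [E divides DF with DE:EF = 3/4:1/4]
   → E = (-31/4, 6)
3. A_x = -45631/6388  [F, B, A are collinear ∩ EA ⟂ FB]
4. A_y = 20361/3194  [F, B, A are collinear ∩ EA ⟂ FB]
   → A = (-45631/6388, 20361/3194)

A = (-45631/6388, 20361/3194)
E = (-31/4, 6)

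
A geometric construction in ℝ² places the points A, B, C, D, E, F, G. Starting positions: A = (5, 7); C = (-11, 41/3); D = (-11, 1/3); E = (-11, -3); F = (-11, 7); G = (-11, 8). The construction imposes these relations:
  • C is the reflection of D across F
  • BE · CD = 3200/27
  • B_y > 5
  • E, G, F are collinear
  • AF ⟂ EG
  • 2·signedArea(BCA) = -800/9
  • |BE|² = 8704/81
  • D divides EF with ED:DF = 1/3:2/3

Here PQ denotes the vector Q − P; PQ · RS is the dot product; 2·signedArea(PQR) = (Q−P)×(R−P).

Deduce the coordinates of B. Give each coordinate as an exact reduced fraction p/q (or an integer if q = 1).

B = (-17/3, 53/9)

1. B_x = -17/3  [BE · CD = 3200/27 ∩ 2·signedArea(BCA) = -800/9]
2. B_y = 53/9  [BE · CD = 3200/27 ∩ 2·signedArea(BCA) = -800/9]
   → B = (-17/3, 53/9)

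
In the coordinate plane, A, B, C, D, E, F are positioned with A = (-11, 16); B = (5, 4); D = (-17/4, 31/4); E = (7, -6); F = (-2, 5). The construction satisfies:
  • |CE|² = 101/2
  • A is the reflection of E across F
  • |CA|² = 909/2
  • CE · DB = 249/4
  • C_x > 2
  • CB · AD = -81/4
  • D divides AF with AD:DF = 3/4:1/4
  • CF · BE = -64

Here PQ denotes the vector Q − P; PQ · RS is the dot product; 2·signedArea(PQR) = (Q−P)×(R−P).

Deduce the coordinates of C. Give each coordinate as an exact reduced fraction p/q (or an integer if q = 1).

1. C_x = 5/2  [CE · DB = 249/4 ∩ CB · AD = -81/4]
2. C_y = -1/2  [CE · DB = 249/4 ∩ CB · AD = -81/4]
   → C = (5/2, -1/2)

C = (5/2, -1/2)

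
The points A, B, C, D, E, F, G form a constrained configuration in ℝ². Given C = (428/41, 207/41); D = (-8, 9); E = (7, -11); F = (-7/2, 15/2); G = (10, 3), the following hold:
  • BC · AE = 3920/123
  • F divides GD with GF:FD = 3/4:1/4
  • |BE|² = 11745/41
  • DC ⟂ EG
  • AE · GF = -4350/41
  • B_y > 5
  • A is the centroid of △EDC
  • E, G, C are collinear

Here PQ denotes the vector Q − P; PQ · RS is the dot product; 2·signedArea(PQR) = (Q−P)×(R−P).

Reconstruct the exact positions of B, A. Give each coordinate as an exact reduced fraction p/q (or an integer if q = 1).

A = (129/41, 125/123)
B = (170/41, 233/41)

1. A_x = 129/41  [A is the centroid of △EDC]
2. A_y = 125/123  [A is the centroid of △EDC]
   → A = (129/41, 125/123)
3. B_x = 170/41  [line -158/41·x + 1478/123·y + -6434/123 = 0 ∩ |BE|² = 11745/41]
4. B_y = 233/41  [line -158/41·x + 1478/123·y + -6434/123 = 0 ∩ |BE|² = 11745/41]
   → B = (170/41, 233/41)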